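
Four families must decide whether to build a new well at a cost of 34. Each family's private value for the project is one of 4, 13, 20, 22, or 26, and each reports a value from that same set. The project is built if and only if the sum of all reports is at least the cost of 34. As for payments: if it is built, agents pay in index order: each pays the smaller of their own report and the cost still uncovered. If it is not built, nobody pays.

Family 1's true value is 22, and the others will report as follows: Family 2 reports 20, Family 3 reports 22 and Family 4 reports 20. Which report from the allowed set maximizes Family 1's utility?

Report 4: project built, pays 4, utility 22 - 4 = 18.
Report 13: project built, pays 13, utility 22 - 13 = 9.
Report 20: project built, pays 20, utility 22 - 20 = 2.
Report 22: project built, pays 22, utility 22 - 22 = 0.
Report 26: project built, pays 26, utility 22 - 26 = -4.
The best choice is 4 with utility 18.

4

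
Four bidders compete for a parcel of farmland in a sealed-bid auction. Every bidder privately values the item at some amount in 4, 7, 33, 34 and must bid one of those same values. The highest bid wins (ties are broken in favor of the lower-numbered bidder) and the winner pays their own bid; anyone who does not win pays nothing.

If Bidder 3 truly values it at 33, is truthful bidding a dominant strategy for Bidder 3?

No

Consider the case where Bidder 1 bids 4, Bidder 2 bids 4 and Bidder 4 bids 4.
Truthful bid 33: wins, pays 33, utility 33 - 33 = 0.
Bid 7 instead: wins, pays 7, utility 33 - 7 = 26.
Since 26 > 0, bidding 7 is strictly better here, so truthful bidding is not dominant.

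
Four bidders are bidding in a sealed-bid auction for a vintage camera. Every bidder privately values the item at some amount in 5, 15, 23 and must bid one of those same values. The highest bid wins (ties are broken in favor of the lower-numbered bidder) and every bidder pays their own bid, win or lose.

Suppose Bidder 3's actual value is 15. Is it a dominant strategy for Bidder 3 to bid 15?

No

Consider the case where Bidder 1 bids 5, Bidder 2 bids 5 and Bidder 4 bids 23.
Truthful bid 15: loses but pays 15, utility -15.
Bid 5 instead: loses but pays 5, utility -5.
Since -5 > -15, bidding 5 is strictly better here, so truthful bidding is not dominant.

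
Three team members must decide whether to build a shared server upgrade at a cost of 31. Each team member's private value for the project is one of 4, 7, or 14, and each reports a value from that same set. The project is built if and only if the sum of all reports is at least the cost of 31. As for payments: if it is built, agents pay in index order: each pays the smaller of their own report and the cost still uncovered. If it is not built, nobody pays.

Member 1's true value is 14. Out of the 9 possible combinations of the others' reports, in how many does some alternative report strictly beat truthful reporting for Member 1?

Others report (14, 14): truth gives 0; report 4 gives 10 > 0. Violating.
Others report (4, 4): truth gives 0; no alternative beats it.
Others report (4, 7): truth gives 0; no alternative beats it.
(Checking all 9 profiles: 1 has a profitable deviation, 8 do not.)

1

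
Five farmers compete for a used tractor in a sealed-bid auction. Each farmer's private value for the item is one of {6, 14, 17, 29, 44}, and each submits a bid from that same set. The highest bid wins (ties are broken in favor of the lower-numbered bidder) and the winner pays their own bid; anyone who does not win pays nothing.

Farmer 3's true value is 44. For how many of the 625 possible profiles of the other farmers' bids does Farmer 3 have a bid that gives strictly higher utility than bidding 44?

Others bid (6, 6, 6, 6): truth gives 0; bid 14 gives 30 > 0. Violating.
Others bid (6, 6, 6, 14): truth gives 0; bid 14 gives 30 > 0. Violating.
Others bid (6, 6, 6, 17): truth gives 0; bid 17 gives 27 > 0. Violating.
Others bid (6, 6, 6, 29): truth gives 0; bid 29 gives 15 > 0. Violating.
Others bid (6, 6, 6, 44): truth gives 0; no alternative beats it.
Others bid (6, 6, 14, 44): truth gives 0; no alternative beats it.
(Checking all 625 profiles: 144 have a profitable deviation, 481 do not.)

144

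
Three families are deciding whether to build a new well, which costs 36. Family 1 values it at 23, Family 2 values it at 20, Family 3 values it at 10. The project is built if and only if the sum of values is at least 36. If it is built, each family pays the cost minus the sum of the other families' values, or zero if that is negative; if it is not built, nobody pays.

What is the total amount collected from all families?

9

Total value 53 ≥ cost 36, so it is built.
Family 1: others sum to 30; max(0, 36 - 30) = 6.
Family 2: others sum to 33; max(0, 36 - 33) = 3.
Family 3: others sum to 43; max(0, 36 - 43) = 0.
Total collected = 6 + 3 + 0 = 9.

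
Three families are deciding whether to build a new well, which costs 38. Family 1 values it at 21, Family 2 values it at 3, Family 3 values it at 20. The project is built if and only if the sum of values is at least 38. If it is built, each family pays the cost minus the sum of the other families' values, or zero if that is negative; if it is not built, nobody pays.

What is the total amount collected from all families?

29

Total value 44 ≥ cost 38, so it is built.
Family 1: others sum to 23; max(0, 38 - 23) = 15.
Family 2: others sum to 41; max(0, 38 - 41) = 0.
Family 3: others sum to 24; max(0, 38 - 24) = 14.
Total collected = 15 + 0 + 14 = 29.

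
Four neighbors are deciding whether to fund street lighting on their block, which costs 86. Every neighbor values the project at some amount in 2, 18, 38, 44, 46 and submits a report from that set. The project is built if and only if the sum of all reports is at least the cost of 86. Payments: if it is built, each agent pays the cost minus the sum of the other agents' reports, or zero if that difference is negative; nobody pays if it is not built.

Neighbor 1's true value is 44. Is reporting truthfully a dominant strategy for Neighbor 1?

Yes

Check each profile of the others' reports and compare truth against every alternative report.
Others report (2, 38, 46): truth gives 44, best alternative gives 44.
Others report (2, 44, 44): truth gives 44, best alternative gives 44.
Others report (2, 44, 46): truth gives 44, best alternative gives 44.
Others report (2, 46, 38): truth gives 44, best alternative gives 44.
Others report (2, 46, 44): truth gives 44, best alternative gives 44.
Others report (2, 46, 46): truth gives 44, best alternative gives 44.
(Remaining 119 profiles checked similarly; truth is weakly best in each.)
In every case the truthful report is at least as good as any alternative, so it is a dominant strategy.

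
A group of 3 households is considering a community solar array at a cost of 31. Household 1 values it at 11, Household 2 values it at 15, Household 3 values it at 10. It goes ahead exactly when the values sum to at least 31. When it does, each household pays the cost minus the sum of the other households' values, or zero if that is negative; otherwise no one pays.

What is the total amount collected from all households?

Total value 36 ≥ cost 31, so it is built.
Household 1: others sum to 25; max(0, 31 - 25) = 6.
Household 2: others sum to 21; max(0, 31 - 21) = 10.
Household 3: others sum to 26; max(0, 31 - 26) = 5.
Total collected = 6 + 10 + 5 = 21.

21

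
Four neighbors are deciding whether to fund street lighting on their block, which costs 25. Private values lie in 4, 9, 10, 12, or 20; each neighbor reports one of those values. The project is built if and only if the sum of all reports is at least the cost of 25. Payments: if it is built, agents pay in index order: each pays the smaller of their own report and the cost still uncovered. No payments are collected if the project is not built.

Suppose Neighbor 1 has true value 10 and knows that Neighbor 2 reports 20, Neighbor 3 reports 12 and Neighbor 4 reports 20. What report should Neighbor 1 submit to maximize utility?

4

Report 4: project built, pays 4, utility 10 - 4 = 6.
Report 9: project built, pays 9, utility 10 - 9 = 1.
Report 10: project built, pays 10, utility 10 - 10 = 0.
Report 12: project built, pays 12, utility 10 - 12 = -2.
Report 20: project built, pays 20, utility 10 - 20 = -10.
The best choice is 4 with utility 6.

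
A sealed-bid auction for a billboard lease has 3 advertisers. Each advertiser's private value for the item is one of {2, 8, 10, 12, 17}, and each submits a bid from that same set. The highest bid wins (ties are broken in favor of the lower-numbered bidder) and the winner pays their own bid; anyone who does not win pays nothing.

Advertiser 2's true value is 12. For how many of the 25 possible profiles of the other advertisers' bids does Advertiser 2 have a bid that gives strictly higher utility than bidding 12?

Others bid (2, 2): truth gives 0; bid 8 gives 4 > 0. Violating.
Others bid (2, 8): truth gives 0; bid 8 gives 4 > 0. Violating.
Others bid (2, 10): truth gives 0; bid 10 gives 2 > 0. Violating.
Others bid (8, 2): truth gives 0; bid 10 gives 2 > 0. Violating.
Others bid (2, 12): truth gives 0; no alternative beats it.
Others bid (2, 17): truth gives 0; no alternative beats it.
(Checking all 25 profiles: 6 have a profitable deviation, 19 do not.)

6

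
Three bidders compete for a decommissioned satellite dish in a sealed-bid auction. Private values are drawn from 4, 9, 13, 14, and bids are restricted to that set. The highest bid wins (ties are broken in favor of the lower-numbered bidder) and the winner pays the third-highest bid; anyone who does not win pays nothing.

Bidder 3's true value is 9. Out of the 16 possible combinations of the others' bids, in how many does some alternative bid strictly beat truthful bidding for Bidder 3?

4

Others bid (4, 9): truth gives 0; bid 13 gives 5 > 0. Violating.
Others bid (4, 13): truth gives 0; bid 14 gives 5 > 0. Violating.
Others bid (9, 4): truth gives 0; bid 13 gives 5 > 0. Violating.
Others bid (13, 4): truth gives 0; bid 14 gives 5 > 0. Violating.
Others bid (4, 4): truth gives 5; no alternative beats it.
Others bid (4, 14): truth gives 0; no alternative beats it.
(Checking all 16 profiles: 4 have a profitable deviation, 12 do not.)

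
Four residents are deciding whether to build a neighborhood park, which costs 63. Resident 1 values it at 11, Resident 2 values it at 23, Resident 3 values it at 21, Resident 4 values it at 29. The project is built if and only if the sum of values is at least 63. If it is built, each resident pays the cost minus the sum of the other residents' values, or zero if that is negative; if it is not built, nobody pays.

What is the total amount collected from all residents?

10

Total value 84 ≥ cost 63, so it is built.
Resident 1: others sum to 73; max(0, 63 - 73) = 0.
Resident 2: others sum to 61; max(0, 63 - 61) = 2.
Resident 3: others sum to 63; max(0, 63 - 63) = 0.
Resident 4: others sum to 55; max(0, 63 - 55) = 8.
Total collected = 0 + 2 + 0 + 8 = 10.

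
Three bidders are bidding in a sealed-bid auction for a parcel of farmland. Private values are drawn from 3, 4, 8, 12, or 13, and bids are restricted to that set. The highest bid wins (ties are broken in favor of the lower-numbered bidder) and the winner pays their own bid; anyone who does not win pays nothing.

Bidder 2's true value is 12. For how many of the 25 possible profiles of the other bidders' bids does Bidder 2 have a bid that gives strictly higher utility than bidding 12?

6

Others bid (3, 3): truth gives 0; bid 4 gives 8 > 0. Violating.
Others bid (3, 4): truth gives 0; bid 4 gives 8 > 0. Violating.
Others bid (3, 8): truth gives 0; bid 8 gives 4 > 0. Violating.
Others bid (4, 3): truth gives 0; bid 8 gives 4 > 0. Violating.
Others bid (3, 12): truth gives 0; no alternative beats it.
Others bid (3, 13): truth gives 0; no alternative beats it.
(Checking all 25 profiles: 6 have a profitable deviation, 19 do not.)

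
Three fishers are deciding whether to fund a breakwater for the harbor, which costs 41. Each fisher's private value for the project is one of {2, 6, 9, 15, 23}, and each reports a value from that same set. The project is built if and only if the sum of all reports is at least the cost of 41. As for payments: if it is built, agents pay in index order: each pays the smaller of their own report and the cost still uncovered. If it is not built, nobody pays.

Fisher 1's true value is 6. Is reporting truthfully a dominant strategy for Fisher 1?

Consider the case where Fisher 2 reports 23 and Fisher 3 reports 23.
Truthful report 6: project built, pays 6, utility 6 - 6 = 0.
Report 2 instead: project built, pays 2, utility 6 - 2 = 4.
Since 4 > 0, reporting 2 is strictly better here, so truthful reporting is not dominant.

No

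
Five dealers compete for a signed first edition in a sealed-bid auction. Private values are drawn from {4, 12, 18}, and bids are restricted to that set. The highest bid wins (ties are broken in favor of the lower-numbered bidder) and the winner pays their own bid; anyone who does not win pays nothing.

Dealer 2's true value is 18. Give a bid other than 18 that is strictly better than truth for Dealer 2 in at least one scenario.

12

Suppose Dealer 1 bids 4, Dealer 3 bids 4, Dealer 4 bids 4 and Dealer 5 bids 4.
Bid 18: wins, pays 18, utility 18 - 18 = 0.
Bid 12: wins, pays 12, utility 18 - 12 = 6.
So bidding 12 beats truth here (6 > 0).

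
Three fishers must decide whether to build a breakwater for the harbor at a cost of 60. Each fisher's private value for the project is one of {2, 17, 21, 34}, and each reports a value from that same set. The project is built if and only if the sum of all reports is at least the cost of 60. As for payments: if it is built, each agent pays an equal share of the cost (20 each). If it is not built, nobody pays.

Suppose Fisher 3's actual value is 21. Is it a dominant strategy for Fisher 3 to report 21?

No

Consider the case where Fisher 1 reports 2 and Fisher 2 reports 34.
Truthful report 21: project not built, utility 0.
Report 34 instead: project built, pays 20, utility 21 - 20 = 1.
Since 1 > 0, reporting 34 is strictly better here, so truthful reporting is not dominant.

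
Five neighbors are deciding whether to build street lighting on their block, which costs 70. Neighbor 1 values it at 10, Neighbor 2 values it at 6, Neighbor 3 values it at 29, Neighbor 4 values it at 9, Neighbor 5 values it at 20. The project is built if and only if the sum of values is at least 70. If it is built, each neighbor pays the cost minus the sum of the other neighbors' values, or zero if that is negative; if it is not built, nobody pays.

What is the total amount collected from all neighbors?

54

Total value 74 ≥ cost 70, so it is built.
Neighbor 1: others sum to 64; max(0, 70 - 64) = 6.
Neighbor 2: others sum to 68; max(0, 70 - 68) = 2.
Neighbor 3: others sum to 45; max(0, 70 - 45) = 25.
Neighbor 4: others sum to 65; max(0, 70 - 65) = 5.
Neighbor 5: others sum to 54; max(0, 70 - 54) = 16.
Total collected = 6 + 2 + 25 + 5 + 16 = 54.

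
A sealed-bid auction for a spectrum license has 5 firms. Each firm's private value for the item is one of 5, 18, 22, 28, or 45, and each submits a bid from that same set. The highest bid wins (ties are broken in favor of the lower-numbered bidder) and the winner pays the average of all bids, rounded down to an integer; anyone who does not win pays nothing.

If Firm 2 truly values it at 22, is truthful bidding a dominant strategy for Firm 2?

No

Consider the case where Firm 1 bids 5, Firm 3 bids 5, Firm 4 bids 5 and Firm 5 bids 5.
Truthful bid 22: wins, pays 8, utility 22 - 8 = 14.
Bid 18 instead: wins, pays 7, utility 22 - 7 = 15.
Since 15 > 14, bidding 18 is strictly better here, so truthful bidding is not dominant.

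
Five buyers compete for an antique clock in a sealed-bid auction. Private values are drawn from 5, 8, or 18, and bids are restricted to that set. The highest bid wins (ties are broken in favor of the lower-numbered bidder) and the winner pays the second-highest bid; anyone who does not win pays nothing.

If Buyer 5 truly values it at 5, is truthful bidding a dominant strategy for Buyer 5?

Yes

Check each profile of the others' bids and compare truth against every alternative bid.
Others bid (5, 5, 5, 5): truth gives 0, best alternative gives 0.
Others bid (5, 5, 5, 8): truth gives 0, best alternative gives 0.
Others bid (5, 5, 5, 18): truth gives 0, best alternative gives 0.
Others bid (5, 5, 8, 5): truth gives 0, best alternative gives 0.
Others bid (5, 5, 8, 8): truth gives 0, best alternative gives 0.
Others bid (5, 5, 8, 18): truth gives 0, best alternative gives 0.
(Remaining 75 profiles checked similarly; truth is weakly best in each.)
In every case the truthful bid is at least as good as any alternative, so it is a dominant strategy.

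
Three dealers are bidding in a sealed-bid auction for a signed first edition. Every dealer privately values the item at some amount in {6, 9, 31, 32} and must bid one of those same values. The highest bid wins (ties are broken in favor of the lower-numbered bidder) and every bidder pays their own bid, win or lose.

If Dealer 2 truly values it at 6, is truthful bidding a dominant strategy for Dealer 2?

Consider the case where Dealer 1 bids 6 and Dealer 3 bids 6.
Truthful bid 6: loses but pays 6, utility -6.
Bid 9 instead: wins, pays 9, utility 6 - 9 = -3.
Since -3 > -6, bidding 9 is strictly better here, so truthful bidding is not dominant.

No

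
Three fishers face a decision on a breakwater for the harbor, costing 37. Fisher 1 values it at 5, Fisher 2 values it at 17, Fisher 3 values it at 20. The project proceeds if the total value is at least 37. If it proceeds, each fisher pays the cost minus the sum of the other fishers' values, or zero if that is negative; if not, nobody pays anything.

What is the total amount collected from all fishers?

27

Total value 42 ≥ cost 37, so it is built.
Fisher 1: others sum to 37; max(0, 37 - 37) = 0.
Fisher 2: others sum to 25; max(0, 37 - 25) = 12.
Fisher 3: others sum to 22; max(0, 37 - 22) = 15.
Total collected = 0 + 12 + 15 = 27.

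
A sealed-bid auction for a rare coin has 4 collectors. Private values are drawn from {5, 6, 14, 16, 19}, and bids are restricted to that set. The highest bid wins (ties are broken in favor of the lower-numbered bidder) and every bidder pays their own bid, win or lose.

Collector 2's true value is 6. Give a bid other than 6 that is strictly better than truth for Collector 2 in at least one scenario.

5

Suppose Collector 1 bids 5, Collector 3 bids 5 and Collector 4 bids 14.
Bid 6: loses but pays 6, utility -6.
Bid 5: loses but pays 5, utility -5.
So bidding 5 beats truth here (-5 > -6).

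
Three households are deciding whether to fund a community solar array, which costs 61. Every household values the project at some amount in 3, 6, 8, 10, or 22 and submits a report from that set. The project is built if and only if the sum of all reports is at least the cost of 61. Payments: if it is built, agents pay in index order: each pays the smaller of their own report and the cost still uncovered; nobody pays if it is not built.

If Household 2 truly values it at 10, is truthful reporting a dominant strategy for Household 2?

Yes

Check each profile of the others' reports and compare truth against every alternative report.
Others report (3, 3): truth gives 0, best alternative gives 0.
Others report (3, 6): truth gives 0, best alternative gives 0.
Others report (3, 8): truth gives 0, best alternative gives 0.
Others report (3, 10): truth gives 0, best alternative gives 0.
Others report (3, 22): truth gives 0, best alternative gives 0.
Others report (6, 3): truth gives 0, best alternative gives 0.
(Remaining 19 profiles checked similarly; truth is weakly best in each.)
In every case the truthful report is at least as good as any alternative, so it is a dominant strategy.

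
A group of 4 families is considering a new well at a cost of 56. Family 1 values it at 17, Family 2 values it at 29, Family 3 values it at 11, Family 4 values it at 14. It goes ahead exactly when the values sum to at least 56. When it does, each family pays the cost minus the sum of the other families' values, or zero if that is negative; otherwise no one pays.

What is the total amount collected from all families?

16

Total value 71 ≥ cost 56, so it is built.
Family 1: others sum to 54; max(0, 56 - 54) = 2.
Family 2: others sum to 42; max(0, 56 - 42) = 14.
Family 3: others sum to 60; max(0, 56 - 60) = 0.
Family 4: others sum to 57; max(0, 56 - 57) = 0.
Total collected = 2 + 14 + 0 + 0 = 16.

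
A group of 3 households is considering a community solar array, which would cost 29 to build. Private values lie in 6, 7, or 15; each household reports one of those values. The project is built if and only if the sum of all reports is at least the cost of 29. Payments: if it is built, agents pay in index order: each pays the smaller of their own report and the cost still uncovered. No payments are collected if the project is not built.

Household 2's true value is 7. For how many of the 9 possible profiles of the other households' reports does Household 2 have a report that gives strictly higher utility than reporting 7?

1

Others report (15, 15): truth gives 0; report 6 gives 1 > 0. Violating.
Others report (6, 6): truth gives 0; no alternative beats it.
Others report (6, 7): truth gives 0; no alternative beats it.
(Checking all 9 profiles: 1 has a profitable deviation, 8 do not.)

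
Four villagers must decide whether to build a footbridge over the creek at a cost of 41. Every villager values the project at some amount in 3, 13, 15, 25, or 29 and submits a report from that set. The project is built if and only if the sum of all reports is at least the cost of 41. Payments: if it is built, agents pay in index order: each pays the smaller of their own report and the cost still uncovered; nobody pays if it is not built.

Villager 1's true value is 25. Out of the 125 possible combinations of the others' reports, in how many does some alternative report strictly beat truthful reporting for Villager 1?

Others report (3, 3, 25): truth gives 0; report 13 gives 12 > 0. Violating.
Others report (3, 3, 29): truth gives 0; report 13 gives 12 > 0. Violating.
Others report (3, 13, 13): truth gives 0; report 13 gives 12 > 0. Violating.
Others report (3, 13, 15): truth gives 0; report 13 gives 12 > 0. Violating.
Others report (3, 3, 3): truth gives 0; no alternative beats it.
Others report (3, 3, 13): truth gives 0; no alternative beats it.
(Checking all 125 profiles: 118 have a profitable deviation, 7 do not.)

118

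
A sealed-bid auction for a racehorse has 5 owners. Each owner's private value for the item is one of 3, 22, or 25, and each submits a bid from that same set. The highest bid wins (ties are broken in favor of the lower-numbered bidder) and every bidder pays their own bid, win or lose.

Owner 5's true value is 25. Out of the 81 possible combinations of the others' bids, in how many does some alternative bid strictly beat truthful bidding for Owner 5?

66

Others bid (3, 3, 3, 3): truth gives 0; bid 22 gives 3 > 0. Violating.
Others bid (3, 3, 3, 25): truth gives -25; bid 3 gives -3 > -25. Violating.
Others bid (3, 3, 22, 25): truth gives -25; bid 3 gives -3 > -25. Violating.
Others bid (3, 3, 25, 3): truth gives -25; bid 3 gives -3 > -25. Violating.
Others bid (3, 3, 3, 22): truth gives 0; no alternative beats it.
Others bid (3, 3, 22, 3): truth gives 0; no alternative beats it.
(Checking all 81 profiles: 66 have a profitable deviation, 15 do not.)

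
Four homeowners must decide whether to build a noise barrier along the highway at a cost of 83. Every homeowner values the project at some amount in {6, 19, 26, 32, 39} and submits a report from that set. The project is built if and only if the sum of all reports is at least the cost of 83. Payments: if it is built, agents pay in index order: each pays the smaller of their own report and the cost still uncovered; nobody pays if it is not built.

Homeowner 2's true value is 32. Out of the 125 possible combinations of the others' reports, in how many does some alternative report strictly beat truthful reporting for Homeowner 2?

Others report (6, 19, 32): truth gives 0; report 26 gives 6 > 0. Violating.
Others report (6, 19, 39): truth gives 0; report 19 gives 13 > 0. Violating.
Others report (6, 26, 26): truth gives 0; report 26 gives 6 > 0. Violating.
Others report (6, 26, 32): truth gives 0; report 19 gives 13 > 0. Violating.
Others report (6, 6, 6): truth gives 0; no alternative beats it.
Others report (6, 6, 19): truth gives 0; no alternative beats it.
(Checking all 125 profiles: 103 have a profitable deviation, 22 do not.)

103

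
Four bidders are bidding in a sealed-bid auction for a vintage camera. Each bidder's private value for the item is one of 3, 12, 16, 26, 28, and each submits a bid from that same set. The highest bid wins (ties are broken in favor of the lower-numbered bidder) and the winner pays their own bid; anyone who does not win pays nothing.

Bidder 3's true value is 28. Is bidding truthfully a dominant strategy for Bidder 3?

No

Consider the case where Bidder 1 bids 3, Bidder 2 bids 3 and Bidder 4 bids 3.
Truthful bid 28: wins, pays 28, utility 28 - 28 = 0.
Bid 12 instead: wins, pays 12, utility 28 - 12 = 16.
Since 16 > 0, bidding 12 is strictly better here, so truthful bidding is not dominant.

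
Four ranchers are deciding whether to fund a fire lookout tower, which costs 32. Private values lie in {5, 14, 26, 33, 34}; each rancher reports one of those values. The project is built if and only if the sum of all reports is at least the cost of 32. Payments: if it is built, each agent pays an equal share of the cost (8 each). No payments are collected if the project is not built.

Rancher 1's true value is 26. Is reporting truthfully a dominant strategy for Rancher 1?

Check each profile of the others' reports and compare truth against every alternative report.
Others report (5, 5, 5): truth gives 18, best alternative gives 18.
Others report (5, 5, 14): truth gives 18, best alternative gives 18.
Others report (5, 5, 26): truth gives 18, best alternative gives 18.
Others report (5, 5, 33): truth gives 18, best alternative gives 18.
Others report (5, 5, 34): truth gives 18, best alternative gives 18.
Others report (5, 14, 5): truth gives 18, best alternative gives 18.
(Remaining 119 profiles checked similarly; truth is weakly best in each.)
In every case the truthful report is at least as good as any alternative, so it is a dominant strategy.

Yes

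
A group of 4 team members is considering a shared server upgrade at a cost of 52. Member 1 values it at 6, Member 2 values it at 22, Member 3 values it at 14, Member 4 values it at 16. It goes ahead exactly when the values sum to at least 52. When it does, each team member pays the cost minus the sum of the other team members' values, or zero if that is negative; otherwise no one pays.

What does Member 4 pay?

Total value 58 ≥ cost 52, so the project is built.
The other team members' values sum to 42.
Cost minus that sum is 52 - 42 = 10.

10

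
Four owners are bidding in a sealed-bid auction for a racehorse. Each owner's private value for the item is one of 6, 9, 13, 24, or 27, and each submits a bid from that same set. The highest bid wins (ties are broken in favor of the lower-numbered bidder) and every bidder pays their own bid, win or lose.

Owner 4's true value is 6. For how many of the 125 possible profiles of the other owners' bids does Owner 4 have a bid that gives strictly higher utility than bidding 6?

Others bid (6, 6, 6): truth gives -6; bid 9 gives -3 > -6. Violating.
Others bid (6, 6, 9): truth gives -6; no alternative beats it.
Others bid (6, 6, 13): truth gives -6; no alternative beats it.
(Checking all 125 profiles: 1 has a profitable deviation, 124 do not.)

1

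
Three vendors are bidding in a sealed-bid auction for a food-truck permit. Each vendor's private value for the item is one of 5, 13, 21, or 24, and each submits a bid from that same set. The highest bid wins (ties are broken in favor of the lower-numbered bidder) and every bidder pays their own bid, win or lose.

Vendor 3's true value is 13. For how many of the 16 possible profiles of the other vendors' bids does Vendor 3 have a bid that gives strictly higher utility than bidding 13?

Others bid (5, 13): truth gives -13; bid 5 gives -5 > -13. Violating.
Others bid (5, 21): truth gives -13; bid 5 gives -5 > -13. Violating.
Others bid (5, 24): truth gives -13; bid 5 gives -5 > -13. Violating.
Others bid (13, 5): truth gives -13; bid 5 gives -5 > -13. Violating.
Others bid (5, 5): truth gives 0; no alternative beats it.
(Checking all 16 profiles: 15 have a profitable deviation, 1 does not.)

15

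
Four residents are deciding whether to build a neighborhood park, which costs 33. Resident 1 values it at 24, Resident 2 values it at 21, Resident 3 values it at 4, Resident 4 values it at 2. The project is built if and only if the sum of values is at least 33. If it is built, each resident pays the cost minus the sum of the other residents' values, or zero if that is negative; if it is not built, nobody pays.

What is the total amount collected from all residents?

9

Total value 51 ≥ cost 33, so it is built.
Resident 1: others sum to 27; max(0, 33 - 27) = 6.
Resident 2: others sum to 30; max(0, 33 - 30) = 3.
Resident 3: others sum to 47; max(0, 33 - 47) = 0.
Resident 4: others sum to 49; max(0, 33 - 49) = 0.
Total collected = 6 + 3 + 0 + 0 = 9.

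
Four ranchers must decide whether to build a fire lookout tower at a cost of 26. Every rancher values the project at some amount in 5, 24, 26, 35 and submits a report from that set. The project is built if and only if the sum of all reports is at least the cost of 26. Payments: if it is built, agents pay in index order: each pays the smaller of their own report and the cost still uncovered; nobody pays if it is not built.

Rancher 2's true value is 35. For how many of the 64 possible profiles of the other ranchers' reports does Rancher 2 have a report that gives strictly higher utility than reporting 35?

Others report (5, 5, 24): truth gives 14; report 5 gives 30 > 14. Violating.
Others report (5, 5, 26): truth gives 14; report 5 gives 30 > 14. Violating.
Others report (5, 5, 35): truth gives 14; report 5 gives 30 > 14. Violating.
Others report (5, 24, 5): truth gives 14; report 5 gives 30 > 14. Violating.
Others report (5, 5, 5): truth gives 14; no alternative beats it.
Others report (24, 5, 5): truth gives 33; no alternative beats it.
(Checking all 64 profiles: 15 have a profitable deviation, 49 do not.)

15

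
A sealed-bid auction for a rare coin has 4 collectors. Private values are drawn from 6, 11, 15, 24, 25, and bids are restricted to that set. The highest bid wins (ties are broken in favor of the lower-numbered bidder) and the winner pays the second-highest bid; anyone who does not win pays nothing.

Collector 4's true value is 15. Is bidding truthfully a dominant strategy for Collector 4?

Check each profile of the others' bids and compare truth against every alternative bid.
Others bid (6, 6, 6): truth gives 9, best alternative gives 9.
Others bid (6, 6, 11): truth gives 4, best alternative gives 4.
Others bid (6, 11, 6): truth gives 4, best alternative gives 4.
Others bid (6, 11, 11): truth gives 4, best alternative gives 4.
Others bid (11, 6, 6): truth gives 4, best alternative gives 4.
Others bid (11, 6, 11): truth gives 4, best alternative gives 4.
(Remaining 119 profiles checked similarly; truth is weakly best in each.)
In every case the truthful bid is at least as good as any alternative, so it is a dominant strategy.

Yes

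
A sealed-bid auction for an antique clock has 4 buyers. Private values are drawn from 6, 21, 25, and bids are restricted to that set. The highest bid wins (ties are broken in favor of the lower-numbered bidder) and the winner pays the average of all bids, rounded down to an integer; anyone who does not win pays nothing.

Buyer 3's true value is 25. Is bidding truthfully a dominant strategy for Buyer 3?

No

Consider the case where Buyer 1 bids 6, Buyer 2 bids 6 and Buyer 4 bids 6.
Truthful bid 25: wins, pays 10, utility 25 - 10 = 15.
Bid 21 instead: wins, pays 9, utility 25 - 9 = 16.
Since 16 > 15, bidding 21 is strictly better here, so truthful bidding is not dominant.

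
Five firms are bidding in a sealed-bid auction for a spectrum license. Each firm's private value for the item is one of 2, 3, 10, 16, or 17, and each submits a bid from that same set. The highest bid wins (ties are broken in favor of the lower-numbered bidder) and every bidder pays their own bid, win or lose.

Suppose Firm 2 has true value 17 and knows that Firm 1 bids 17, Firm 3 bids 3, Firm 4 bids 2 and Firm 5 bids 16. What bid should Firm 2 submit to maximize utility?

2

Bid 2: loses but pays 2, utility -2.
Bid 3: loses but pays 3, utility -3.
Bid 10: loses but pays 10, utility -10.
Bid 16: loses but pays 16, utility -16.
Bid 17: loses but pays 17, utility -17.
The best choice is 2 with utility -2.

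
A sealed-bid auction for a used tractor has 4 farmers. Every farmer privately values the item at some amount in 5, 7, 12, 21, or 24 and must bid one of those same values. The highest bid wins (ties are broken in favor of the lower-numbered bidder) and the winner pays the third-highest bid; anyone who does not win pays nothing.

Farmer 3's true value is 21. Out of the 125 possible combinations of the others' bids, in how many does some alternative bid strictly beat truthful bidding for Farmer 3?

Others bid (5, 5, 24): truth gives 0; bid 24 gives 16 > 0. Violating.
Others bid (5, 7, 24): truth gives 0; bid 24 gives 14 > 0. Violating.
Others bid (5, 12, 24): truth gives 0; bid 24 gives 9 > 0. Violating.
Others bid (5, 21, 5): truth gives 0; bid 24 gives 16 > 0. Violating.
Others bid (5, 5, 5): truth gives 16; no alternative beats it.
Others bid (5, 5, 7): truth gives 16; no alternative beats it.
(Checking all 125 profiles: 27 have a profitable deviation, 98 do not.)

27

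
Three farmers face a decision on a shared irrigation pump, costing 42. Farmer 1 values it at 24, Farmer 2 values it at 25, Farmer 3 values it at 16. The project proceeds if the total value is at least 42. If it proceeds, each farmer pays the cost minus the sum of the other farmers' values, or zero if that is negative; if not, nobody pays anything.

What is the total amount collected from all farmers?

Total value 65 ≥ cost 42, so it is built.
Farmer 1: others sum to 41; max(0, 42 - 41) = 1.
Farmer 2: others sum to 40; max(0, 42 - 40) = 2.
Farmer 3: others sum to 49; max(0, 42 - 49) = 0.
Total collected = 1 + 2 + 0 = 3.

3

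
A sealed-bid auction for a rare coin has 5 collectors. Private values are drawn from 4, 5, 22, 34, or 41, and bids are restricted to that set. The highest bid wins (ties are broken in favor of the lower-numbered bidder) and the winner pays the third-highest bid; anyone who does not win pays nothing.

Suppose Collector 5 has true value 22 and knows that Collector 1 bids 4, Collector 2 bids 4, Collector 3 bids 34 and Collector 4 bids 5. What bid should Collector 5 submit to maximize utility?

41

Bid 4: loses, pays 0, utility 0.
Bid 5: loses, pays 0, utility 0.
Bid 22: loses, pays 0, utility 0.
Bid 34: loses, pays 0, utility 0.
Bid 41: wins, pays 5, utility 22 - 5 = 17.
The best choice is 41 with utility 17.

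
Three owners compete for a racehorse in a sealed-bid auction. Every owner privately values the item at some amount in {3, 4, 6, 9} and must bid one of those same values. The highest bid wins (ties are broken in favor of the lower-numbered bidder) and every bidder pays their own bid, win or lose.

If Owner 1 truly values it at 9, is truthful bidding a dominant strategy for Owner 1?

Consider the case where Owner 2 bids 3 and Owner 3 bids 3.
Truthful bid 9: wins, pays 9, utility 9 - 9 = 0.
Bid 3 instead: wins, pays 3, utility 9 - 3 = 6.
Since 6 > 0, bidding 3 is strictly better here, so truthful bidding is not dominant.

No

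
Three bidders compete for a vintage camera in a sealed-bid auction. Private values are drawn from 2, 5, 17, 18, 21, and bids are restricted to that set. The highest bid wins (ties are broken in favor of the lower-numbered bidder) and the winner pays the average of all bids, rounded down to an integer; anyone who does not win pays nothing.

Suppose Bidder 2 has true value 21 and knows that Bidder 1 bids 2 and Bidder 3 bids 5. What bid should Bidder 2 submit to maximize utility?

5

Bid 2: loses, pays 0, utility 0.
Bid 5: wins, pays 4, utility 21 - 4 = 17.
Bid 17: wins, pays 8, utility 21 - 8 = 13.
Bid 18: wins, pays 8, utility 21 - 8 = 13.
Bid 21: wins, pays 9, utility 21 - 9 = 12.
The best choice is 5 with utility 17.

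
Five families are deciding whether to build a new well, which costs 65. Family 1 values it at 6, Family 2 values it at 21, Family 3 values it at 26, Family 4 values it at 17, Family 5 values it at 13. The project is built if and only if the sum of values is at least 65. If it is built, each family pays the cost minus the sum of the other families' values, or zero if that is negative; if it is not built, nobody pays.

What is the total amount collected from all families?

11

Total value 83 ≥ cost 65, so it is built.
Family 1: others sum to 77; max(0, 65 - 77) = 0.
Family 2: others sum to 62; max(0, 65 - 62) = 3.
Family 3: others sum to 57; max(0, 65 - 57) = 8.
Family 4: others sum to 66; max(0, 65 - 66) = 0.
Family 5: others sum to 70; max(0, 65 - 70) = 0.
Total collected = 0 + 3 + 8 + 0 + 0 = 11.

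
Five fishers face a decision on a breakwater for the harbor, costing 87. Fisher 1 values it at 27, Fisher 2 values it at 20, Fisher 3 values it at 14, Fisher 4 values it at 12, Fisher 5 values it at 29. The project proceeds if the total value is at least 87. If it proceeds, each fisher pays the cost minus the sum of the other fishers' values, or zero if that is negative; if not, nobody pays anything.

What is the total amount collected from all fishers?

31

Total value 102 ≥ cost 87, so it is built.
Fisher 1: others sum to 75; max(0, 87 - 75) = 12.
Fisher 2: others sum to 82; max(0, 87 - 82) = 5.
Fisher 3: others sum to 88; max(0, 87 - 88) = 0.
Fisher 4: others sum to 90; max(0, 87 - 90) = 0.
Fisher 5: others sum to 73; max(0, 87 - 73) = 14.
Total collected = 12 + 5 + 0 + 0 + 14 = 31.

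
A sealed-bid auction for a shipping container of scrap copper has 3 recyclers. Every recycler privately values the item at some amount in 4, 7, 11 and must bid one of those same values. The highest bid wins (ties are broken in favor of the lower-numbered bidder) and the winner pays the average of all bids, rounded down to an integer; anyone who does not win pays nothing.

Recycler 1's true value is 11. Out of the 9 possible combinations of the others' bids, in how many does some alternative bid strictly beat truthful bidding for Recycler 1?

4

Others bid (4, 4): truth gives 5; bid 4 gives 7 > 5. Violating.
Others bid (4, 7): truth gives 4; bid 7 gives 5 > 4. Violating.
Others bid (7, 4): truth gives 4; bid 7 gives 5 > 4. Violating.
Others bid (7, 7): truth gives 3; bid 7 gives 4 > 3. Violating.
Others bid (4, 11): truth gives 3; no alternative beats it.
Others bid (7, 11): truth gives 2; no alternative beats it.
(Checking all 9 profiles: 4 have a profitable deviation, 5 do not.)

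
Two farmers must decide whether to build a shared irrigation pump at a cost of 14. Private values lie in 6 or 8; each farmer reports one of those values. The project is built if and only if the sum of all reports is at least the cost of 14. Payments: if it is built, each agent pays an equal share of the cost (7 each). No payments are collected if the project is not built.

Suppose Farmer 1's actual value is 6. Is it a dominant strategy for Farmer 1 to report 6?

Yes

Check each profile of the others' reports and compare truth against every alternative report.
Others report (6): truth gives 0, best alternative gives -1.
Others report (8): truth gives -1, best alternative gives -1.
In every case the truthful report is at least as good as any alternative, so it is a dominant strategy.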